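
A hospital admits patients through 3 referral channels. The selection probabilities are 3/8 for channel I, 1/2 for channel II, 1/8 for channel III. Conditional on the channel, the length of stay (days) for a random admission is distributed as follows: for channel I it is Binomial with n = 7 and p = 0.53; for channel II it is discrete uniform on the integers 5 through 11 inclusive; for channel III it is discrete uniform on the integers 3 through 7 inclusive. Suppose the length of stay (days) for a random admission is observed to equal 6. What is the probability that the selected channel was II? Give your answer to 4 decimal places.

Likelihoods P(X=6 | ·): I: 0.0729207; II: 0.142857; III: 0.2.
Posterior ∝ prior × likelihood. Numerator for II: 0.5·0.142857 = 0.0714286.
Normalizing constant: 0.375·0.0729207 + 0.5·0.142857 + 0.125·0.2 = 0.123774.
P(II | observation) = 0.0714286 / 0.123774 = 0.577089.

0.5771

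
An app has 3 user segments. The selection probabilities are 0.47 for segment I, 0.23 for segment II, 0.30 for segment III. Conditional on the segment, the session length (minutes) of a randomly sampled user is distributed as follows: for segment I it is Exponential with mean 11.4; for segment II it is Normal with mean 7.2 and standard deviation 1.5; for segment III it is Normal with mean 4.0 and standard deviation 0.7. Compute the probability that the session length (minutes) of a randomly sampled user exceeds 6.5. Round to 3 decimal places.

Conditional on each segment, P(X > 6.5): I: 0.565426; II: 0.679631; III: 0.00017752.
By total probability, P(X > 6.5) = 0.47·0.565426 + 0.23·0.679631 + 0.3·0.00017752 = 0.422119.

0.422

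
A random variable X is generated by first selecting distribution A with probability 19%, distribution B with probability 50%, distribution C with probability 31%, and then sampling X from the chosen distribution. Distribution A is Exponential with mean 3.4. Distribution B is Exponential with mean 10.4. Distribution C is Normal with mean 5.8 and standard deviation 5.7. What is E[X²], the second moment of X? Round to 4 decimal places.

133.0531

For each component E[X²] = Var + (mean)², giving A: 23.12; B: 216.32; C: 66.13.
Overall E[X²] = 0.19·23.12 + 0.5·216.32 + 0.31·66.13 = 133.053.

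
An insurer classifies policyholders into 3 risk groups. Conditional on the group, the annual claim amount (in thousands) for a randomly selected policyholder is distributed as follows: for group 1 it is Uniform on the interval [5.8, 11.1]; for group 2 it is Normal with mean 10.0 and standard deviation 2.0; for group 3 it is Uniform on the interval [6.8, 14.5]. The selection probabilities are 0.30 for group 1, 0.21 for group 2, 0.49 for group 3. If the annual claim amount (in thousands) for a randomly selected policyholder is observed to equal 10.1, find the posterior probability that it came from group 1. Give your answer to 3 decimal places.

0.349

Likelihoods f(10.1 | ·): 1: 0.188679; 2: 0.199222; 3: 0.12987.
Posterior ∝ prior × likelihood. Numerator for 1: 0.3·0.188679 = 0.0566038.
Normalizing constant: 0.3·0.188679 + 0.21·0.199222 + 0.49·0.12987 = 0.162077.
P(1 | observation) = 0.0566038 / 0.162077 = 0.349241.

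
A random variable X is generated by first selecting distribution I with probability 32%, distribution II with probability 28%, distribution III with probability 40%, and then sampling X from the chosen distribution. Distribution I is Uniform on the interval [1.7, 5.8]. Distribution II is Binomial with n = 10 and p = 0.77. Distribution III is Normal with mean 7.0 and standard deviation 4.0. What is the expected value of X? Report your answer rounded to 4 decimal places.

Component means — I: 3.75; II: 7.7; III: 7.
E[X] = 0.32·3.75 + 0.28·7.7 + 0.4·7 = 6.156.

6.1560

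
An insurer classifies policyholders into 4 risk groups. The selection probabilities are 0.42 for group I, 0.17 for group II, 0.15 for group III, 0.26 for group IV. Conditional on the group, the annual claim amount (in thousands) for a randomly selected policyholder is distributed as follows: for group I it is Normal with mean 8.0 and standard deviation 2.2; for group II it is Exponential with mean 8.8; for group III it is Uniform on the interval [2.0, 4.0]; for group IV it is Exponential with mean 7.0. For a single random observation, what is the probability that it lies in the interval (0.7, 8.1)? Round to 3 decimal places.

0.610

Conditional on each group, P(0.7 < X < 8.1): I: 0.517674; II: 0.525198; III: 1; IV: 0.590454.
By total probability, P(0.7 < X < 8.1) = 0.42·0.517674 + 0.17·0.525198 + 0.15·1 + 0.26·0.590454 = 0.610225.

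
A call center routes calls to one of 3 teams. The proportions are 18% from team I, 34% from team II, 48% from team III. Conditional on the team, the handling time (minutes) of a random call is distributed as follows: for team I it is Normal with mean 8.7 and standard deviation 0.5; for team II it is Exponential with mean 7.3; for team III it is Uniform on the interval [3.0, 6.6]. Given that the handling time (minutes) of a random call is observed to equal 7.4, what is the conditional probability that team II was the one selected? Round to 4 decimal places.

0.7756

Likelihoods f(7.4 | ·): I: 0.0271659; II: 0.0497088; III: 0.
Posterior ∝ prior × likelihood. Numerator for II: 0.34·0.0497088 = 0.016901.
Normalizing constant: 0.18·0.0271659 + 0.34·0.0497088 + 0.48·0 = 0.0217909.
P(II | observation) = 0.016901 / 0.0217909 = 0.7756.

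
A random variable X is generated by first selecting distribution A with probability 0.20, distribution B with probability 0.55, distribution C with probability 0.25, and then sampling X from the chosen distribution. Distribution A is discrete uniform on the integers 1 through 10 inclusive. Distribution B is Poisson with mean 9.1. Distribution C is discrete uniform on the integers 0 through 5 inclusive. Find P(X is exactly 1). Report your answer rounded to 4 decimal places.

0.0622

Conditional on each component, P(X = 1): A: 0.1; B: 0.00101616; C: 0.166667.
By total probability, P(X = 1) = 0.2·0.1 + 0.55·0.00101616 + 0.25·0.166667 = 0.0622256.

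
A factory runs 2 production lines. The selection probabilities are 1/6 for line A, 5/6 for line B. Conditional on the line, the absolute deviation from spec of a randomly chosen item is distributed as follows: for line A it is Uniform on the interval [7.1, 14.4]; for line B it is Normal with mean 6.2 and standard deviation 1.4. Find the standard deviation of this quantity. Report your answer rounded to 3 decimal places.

Per component, A: μ=10.75, E[X²]=120.003; B: μ=6.2, E[X²]=40.4.
E[X] = 0.166667·10.75 + 0.833333·6.2 = 6.95833.
E[X²] = 0.166667·120.003 + 0.833333·40.4 = 53.6672.
Var(X) = E[X²] − (E[X])² = 53.6672 − 48.4184 = 5.24882.
SD(X) = √5.24882 = 2.29103.

2.291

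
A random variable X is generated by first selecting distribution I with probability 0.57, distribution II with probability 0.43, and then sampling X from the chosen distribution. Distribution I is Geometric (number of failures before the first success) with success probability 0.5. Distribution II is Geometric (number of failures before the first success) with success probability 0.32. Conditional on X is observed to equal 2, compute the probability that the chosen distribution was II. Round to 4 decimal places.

Likelihoods P(X=2 | ·): I: 0.125; II: 0.147968.
Posterior ∝ prior × likelihood. Numerator for II: 0.43·0.147968 = 0.0636262.
Normalizing constant: 0.57·0.125 + 0.43·0.147968 = 0.134876.
P(II | observation) = 0.0636262 / 0.134876 = 0.471738.

0.4717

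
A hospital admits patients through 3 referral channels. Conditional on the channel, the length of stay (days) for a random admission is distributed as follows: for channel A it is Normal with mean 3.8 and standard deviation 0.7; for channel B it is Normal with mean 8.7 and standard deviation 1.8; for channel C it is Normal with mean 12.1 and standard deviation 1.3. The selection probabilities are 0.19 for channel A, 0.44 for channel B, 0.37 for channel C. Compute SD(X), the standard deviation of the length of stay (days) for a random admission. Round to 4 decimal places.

3.2979

Per component, A: μ=3.8, E[X²]=14.93; B: μ=8.7, E[X²]=78.93; C: μ=12.1, E[X²]=148.1.
E[X] = 0.19·3.8 + 0.44·8.7 + 0.37·12.1 = 9.027.
E[X²] = 0.19·14.93 + 0.44·78.93 + 0.37·148.1 = 92.3629.
Var(X) = E[X²] − (E[X])² = 92.3629 − 81.4867 = 10.8762.
SD(X) = √10.8762 = 3.2979.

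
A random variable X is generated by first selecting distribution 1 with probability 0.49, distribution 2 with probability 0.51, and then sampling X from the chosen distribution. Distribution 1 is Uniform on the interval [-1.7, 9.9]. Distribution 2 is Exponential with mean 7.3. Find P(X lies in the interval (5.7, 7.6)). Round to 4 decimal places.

0.1338

Conditional on each component, P(5.7 < X < 7.6): 1: 0.163793; 2: 0.104962.
By total probability, P(5.7 < X < 7.6) = 0.49·0.163793 + 0.51·0.104962 = 0.133789.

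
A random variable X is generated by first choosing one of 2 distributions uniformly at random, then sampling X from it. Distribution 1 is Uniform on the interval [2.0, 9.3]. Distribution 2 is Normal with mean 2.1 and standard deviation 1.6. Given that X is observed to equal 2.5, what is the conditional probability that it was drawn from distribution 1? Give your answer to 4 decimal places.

Likelihoods f(2.5 | ·): 1: 0.136986; 2: 0.241668.
Posterior ∝ prior × likelihood. Numerator for 1: 0.5·0.136986 = 0.0684932.
Normalizing constant: 0.5·0.136986 + 0.5·0.241668 = 0.189327.
P(1 | observation) = 0.0684932 / 0.189327 = 0.361772.

0.3618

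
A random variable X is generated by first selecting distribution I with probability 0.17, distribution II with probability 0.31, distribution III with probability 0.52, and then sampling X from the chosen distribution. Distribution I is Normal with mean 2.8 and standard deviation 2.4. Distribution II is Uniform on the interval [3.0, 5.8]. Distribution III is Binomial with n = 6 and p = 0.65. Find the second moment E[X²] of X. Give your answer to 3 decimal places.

17.135

For each component E[X²] = Var + (mean)², giving I: 13.6; II: 20.0133; III: 16.575.
Overall E[X²] = 0.17·13.6 + 0.31·20.0133 + 0.52·16.575 = 17.1351.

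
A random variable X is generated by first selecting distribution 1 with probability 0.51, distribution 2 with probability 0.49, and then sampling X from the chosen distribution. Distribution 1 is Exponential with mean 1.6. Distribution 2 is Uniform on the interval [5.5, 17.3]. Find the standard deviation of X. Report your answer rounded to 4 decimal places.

Per component, 1: μ=1.6, E[X²]=5.12; 2: μ=11.4, E[X²]=141.563.
E[X] = 0.51·1.6 + 0.49·11.4 = 6.402.
E[X²] = 0.51·5.12 + 0.49·141.563 = 71.9772.
Var(X) = E[X²] − (E[X])² = 71.9772 − 40.9856 = 30.9916.
SD(X) = √30.9916 = 5.56701.

5.5670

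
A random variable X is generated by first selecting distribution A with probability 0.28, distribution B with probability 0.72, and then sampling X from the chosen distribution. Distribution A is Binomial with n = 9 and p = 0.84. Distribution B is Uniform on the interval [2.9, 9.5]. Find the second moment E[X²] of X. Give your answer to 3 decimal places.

For each component E[X²] = Var + (mean)², giving A: 58.3632; B: 42.07.
Overall E[X²] = 0.28·58.3632 + 0.72·42.07 = 46.6321.

46.632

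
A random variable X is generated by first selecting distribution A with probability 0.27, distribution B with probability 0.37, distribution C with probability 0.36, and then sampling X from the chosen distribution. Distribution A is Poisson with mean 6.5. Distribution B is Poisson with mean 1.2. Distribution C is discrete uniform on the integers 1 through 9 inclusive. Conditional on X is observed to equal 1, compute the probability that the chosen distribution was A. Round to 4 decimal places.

Likelihoods P(X=1 | ·): A: 0.00977235; B: 0.361433; C: 0.111111.
Posterior ∝ prior × likelihood. Numerator for A: 0.27·0.00977235 = 0.00263854.
Normalizing constant: 0.27·0.00977235 + 0.37·0.361433 + 0.36·0.111111 = 0.176369.
P(A | observation) = 0.00263854 / 0.176369 = 0.0149603.

0.0150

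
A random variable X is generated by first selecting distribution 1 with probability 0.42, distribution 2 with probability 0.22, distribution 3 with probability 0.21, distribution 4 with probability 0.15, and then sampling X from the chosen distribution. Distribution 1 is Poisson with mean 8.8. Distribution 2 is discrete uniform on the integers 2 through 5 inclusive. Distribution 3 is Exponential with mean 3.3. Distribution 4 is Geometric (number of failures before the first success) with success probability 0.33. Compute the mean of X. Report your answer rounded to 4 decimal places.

5.4635

Component means — 1: 8.8; 2: 3.5; 3: 3.3; 4: 2.0303.
E[X] = 0.42·8.8 + 0.22·3.5 + 0.21·3.3 + 0.15·2.0303 = 5.46355.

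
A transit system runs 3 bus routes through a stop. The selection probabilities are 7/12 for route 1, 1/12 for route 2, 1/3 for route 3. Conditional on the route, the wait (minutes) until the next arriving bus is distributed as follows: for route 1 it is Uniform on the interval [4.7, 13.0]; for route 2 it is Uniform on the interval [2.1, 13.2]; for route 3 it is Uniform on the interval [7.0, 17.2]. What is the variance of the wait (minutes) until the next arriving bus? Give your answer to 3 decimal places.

Per component, 1: μ=8.85, E[X²]=84.0633; 2: μ=7.65, E[X²]=68.79; 3: μ=12.1, E[X²]=155.08.
E[X] = 0.583333·8.85 + 0.0833333·7.65 + 0.333333·12.1 = 9.83333.
E[X²] = 0.583333·84.0633 + 0.0833333·68.79 + 0.333333·155.08 = 106.463.
Var(X) = E[X²] − (E[X])² = 106.463 − 96.6944 = 9.76833.

9.768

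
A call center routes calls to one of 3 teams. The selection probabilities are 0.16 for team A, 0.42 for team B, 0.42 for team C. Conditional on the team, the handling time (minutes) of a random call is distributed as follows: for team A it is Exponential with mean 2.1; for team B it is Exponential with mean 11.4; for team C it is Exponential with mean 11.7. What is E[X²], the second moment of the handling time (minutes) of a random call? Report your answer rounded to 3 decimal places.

225.565

For each component E[X²] = Var + (mean)², giving A: 8.82; B: 259.92; C: 273.78.
Overall E[X²] = 0.16·8.82 + 0.42·259.92 + 0.42·273.78 = 225.565.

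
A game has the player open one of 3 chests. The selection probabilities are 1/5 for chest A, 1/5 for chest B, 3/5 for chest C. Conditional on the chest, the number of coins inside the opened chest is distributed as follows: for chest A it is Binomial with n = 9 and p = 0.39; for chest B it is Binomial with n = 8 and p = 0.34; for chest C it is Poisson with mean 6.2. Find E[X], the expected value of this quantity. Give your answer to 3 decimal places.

Component means — A: 3.51; B: 2.72; C: 6.2.
E[X] = 0.2·3.51 + 0.2·2.72 + 0.6·6.2 = 4.966.

4.966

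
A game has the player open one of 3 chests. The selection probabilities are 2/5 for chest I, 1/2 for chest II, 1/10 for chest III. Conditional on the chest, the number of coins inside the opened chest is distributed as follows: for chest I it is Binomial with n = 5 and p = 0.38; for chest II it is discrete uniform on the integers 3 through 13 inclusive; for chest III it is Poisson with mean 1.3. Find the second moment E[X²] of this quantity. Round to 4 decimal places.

39.2142

For each component E[X²] = Var + (mean)², giving I: 4.788; II: 74; III: 2.99.
Overall E[X²] = 0.4·4.788 + 0.5·74 + 0.1·2.99 = 39.2142.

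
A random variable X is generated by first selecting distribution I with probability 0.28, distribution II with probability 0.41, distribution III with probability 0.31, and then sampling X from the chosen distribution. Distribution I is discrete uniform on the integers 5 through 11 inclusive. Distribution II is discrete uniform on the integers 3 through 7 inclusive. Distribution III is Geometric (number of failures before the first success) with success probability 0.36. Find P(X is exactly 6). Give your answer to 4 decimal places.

0.1297

Conditional on each component, P(X = 6): I: 0.142857; II: 0.2; III: 0.024739.
By total probability, P(X = 6) = 0.28·0.142857 + 0.41·0.2 + 0.31·0.024739 = 0.129669.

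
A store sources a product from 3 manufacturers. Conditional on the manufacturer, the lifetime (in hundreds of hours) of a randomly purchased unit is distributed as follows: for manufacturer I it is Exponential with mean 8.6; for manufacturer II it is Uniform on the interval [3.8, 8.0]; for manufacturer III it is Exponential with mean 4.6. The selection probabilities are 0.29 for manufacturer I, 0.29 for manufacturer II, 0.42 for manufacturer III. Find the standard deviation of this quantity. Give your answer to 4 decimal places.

Per component, I: μ=8.6, E[X²]=147.92; II: μ=5.9, E[X²]=36.28; III: μ=4.6, E[X²]=42.32.
E[X] = 0.29·8.6 + 0.29·5.9 + 0.42·4.6 = 6.137.
E[X²] = 0.29·147.92 + 0.29·36.28 + 0.42·42.32 = 71.1924.
Var(X) = E[X²] − (E[X])² = 71.1924 − 37.6628 = 33.5296.
SD(X) = √33.5296 = 5.79048.

5.7905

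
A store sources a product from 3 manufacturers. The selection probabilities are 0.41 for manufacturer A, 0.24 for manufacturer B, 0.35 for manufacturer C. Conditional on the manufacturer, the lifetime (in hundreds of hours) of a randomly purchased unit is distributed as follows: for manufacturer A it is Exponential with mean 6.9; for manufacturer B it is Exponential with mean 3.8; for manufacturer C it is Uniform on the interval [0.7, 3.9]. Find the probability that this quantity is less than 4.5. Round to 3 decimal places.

0.713

Conditional on each manufacturer, P(X < 4.5): A: 0.479088; B: 0.694012; C: 1.
By total probability, P(X < 4.5) = 0.41·0.479088 + 0.24·0.694012 + 0.35·1 = 0.712989.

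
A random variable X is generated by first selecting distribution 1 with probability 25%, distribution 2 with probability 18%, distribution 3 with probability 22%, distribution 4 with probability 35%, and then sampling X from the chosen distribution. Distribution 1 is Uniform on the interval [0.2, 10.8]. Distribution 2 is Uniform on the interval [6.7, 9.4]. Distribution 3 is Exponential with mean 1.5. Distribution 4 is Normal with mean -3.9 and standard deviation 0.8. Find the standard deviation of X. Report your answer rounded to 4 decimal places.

Per component, 1: μ=5.5, E[X²]=39.6133; 2: μ=8.05, E[X²]=65.41; 3: μ=1.5, E[X²]=4.5; 4: μ=-3.9, E[X²]=15.85.
E[X] = 0.25·5.5 + 0.18·8.05 + 0.22·1.5 + 0.35·-3.9 = 1.789.
E[X²] = 0.25·39.6133 + 0.18·65.41 + 0.22·4.5 + 0.35·15.85 = 28.2146.
Var(X) = E[X²] − (E[X])² = 28.2146 − 3.20052 = 25.0141.
SD(X) = √25.0141 = 5.00141.

5.0014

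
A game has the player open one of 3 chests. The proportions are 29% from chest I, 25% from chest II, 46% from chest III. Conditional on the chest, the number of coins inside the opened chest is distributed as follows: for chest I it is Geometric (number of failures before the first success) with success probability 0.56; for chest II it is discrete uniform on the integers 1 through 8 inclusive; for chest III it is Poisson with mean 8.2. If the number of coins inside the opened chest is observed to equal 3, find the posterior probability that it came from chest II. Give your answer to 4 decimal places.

Likelihoods P(X=3 | ·): I: 0.047703; II: 0.125; III: 0.0252392.
Posterior ∝ prior × likelihood. Numerator for II: 0.25·0.125 = 0.03125.
Normalizing constant: 0.29·0.047703 + 0.25·0.125 + 0.46·0.0252392 = 0.0566939.
P(II | observation) = 0.03125 / 0.0566939 = 0.551206.

0.5512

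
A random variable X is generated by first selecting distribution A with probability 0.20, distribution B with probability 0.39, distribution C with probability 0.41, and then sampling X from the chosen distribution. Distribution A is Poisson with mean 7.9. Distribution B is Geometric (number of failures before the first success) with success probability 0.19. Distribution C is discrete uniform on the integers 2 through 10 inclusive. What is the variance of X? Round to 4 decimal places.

Per component, A: μ=7.9, E[X²]=70.31; B: μ=4.26316, E[X²]=40.6122; C: μ=6, E[X²]=42.6667.
E[X] = 0.2·7.9 + 0.39·4.26316 + 0.41·6 = 5.70263.
E[X²] = 0.2·70.31 + 0.39·40.6122 + 0.41·42.6667 = 47.3941.
Var(X) = E[X²] − (E[X])² = 47.3941 − 32.52 = 14.8741.

14.8741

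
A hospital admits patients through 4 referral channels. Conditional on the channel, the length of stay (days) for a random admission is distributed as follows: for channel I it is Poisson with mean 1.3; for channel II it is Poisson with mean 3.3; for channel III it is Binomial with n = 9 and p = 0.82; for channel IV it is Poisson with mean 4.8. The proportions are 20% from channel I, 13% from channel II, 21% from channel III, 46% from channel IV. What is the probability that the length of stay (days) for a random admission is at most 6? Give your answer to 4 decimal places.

Conditional on each channel, P(X ≤ 6): I: 0.999596; II: 0.949034; III: 0.210463; IV: 0.790805.
By total probability, P(X ≤ 6) = 0.2·0.999596 + 0.13·0.949034 + 0.21·0.210463 + 0.46·0.790805 = 0.731261.

0.7313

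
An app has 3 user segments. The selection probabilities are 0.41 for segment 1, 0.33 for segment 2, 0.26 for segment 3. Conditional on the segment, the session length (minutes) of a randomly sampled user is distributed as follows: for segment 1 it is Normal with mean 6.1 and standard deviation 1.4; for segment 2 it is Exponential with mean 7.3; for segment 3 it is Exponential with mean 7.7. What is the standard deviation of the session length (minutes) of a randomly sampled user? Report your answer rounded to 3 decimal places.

5.855

Per component, 1: μ=6.1, E[X²]=39.17; 2: μ=7.3, E[X²]=106.58; 3: μ=7.7, E[X²]=118.58.
E[X] = 0.41·6.1 + 0.33·7.3 + 0.26·7.7 = 6.912.
E[X²] = 0.41·39.17 + 0.33·106.58 + 0.26·118.58 = 82.0619.
Var(X) = E[X²] − (E[X])² = 82.0619 − 47.7757 = 34.2862.
SD(X) = √34.2862 = 5.85544.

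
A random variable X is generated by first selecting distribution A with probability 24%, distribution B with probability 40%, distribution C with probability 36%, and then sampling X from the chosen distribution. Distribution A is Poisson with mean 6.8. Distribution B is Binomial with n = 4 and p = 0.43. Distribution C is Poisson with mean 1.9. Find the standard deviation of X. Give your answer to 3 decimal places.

2.695

Per component, A: μ=6.8, E[X²]=53.04; B: μ=1.72, E[X²]=3.9388; C: μ=1.9, E[X²]=5.51.
E[X] = 0.24·6.8 + 0.4·1.72 + 0.36·1.9 = 3.004.
E[X²] = 0.24·53.04 + 0.4·3.9388 + 0.36·5.51 = 16.2887.
Var(X) = E[X²] − (E[X])² = 16.2887 − 9.02402 = 7.2647.
SD(X) = √7.2647 = 2.69531.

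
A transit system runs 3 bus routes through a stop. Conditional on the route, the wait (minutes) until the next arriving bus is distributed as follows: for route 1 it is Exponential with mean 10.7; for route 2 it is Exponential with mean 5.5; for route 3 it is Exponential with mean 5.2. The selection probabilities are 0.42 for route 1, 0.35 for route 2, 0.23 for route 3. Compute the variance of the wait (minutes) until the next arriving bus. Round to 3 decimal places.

Per component, 1: μ=10.7, E[X²]=228.98; 2: μ=5.5, E[X²]=60.5; 3: μ=5.2, E[X²]=54.08.
E[X] = 0.42·10.7 + 0.35·5.5 + 0.23·5.2 = 7.615.
E[X²] = 0.42·228.98 + 0.35·60.5 + 0.23·54.08 = 129.785.
Var(X) = E[X²] − (E[X])² = 129.785 − 57.9882 = 71.7968.

71.797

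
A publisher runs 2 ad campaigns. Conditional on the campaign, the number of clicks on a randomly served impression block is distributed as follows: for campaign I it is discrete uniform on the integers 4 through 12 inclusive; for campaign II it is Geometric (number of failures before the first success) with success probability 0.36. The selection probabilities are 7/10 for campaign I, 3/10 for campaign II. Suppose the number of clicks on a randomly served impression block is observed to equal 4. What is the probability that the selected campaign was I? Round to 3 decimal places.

0.811

Likelihoods P(X=4 | ·): I: 0.111111; II: 0.060398.
Posterior ∝ prior × likelihood. Numerator for I: 0.7·0.111111 = 0.0777778.
Normalizing constant: 0.7·0.111111 + 0.3·0.060398 = 0.0958972.
P(I | observation) = 0.0777778 / 0.0958972 = 0.811054.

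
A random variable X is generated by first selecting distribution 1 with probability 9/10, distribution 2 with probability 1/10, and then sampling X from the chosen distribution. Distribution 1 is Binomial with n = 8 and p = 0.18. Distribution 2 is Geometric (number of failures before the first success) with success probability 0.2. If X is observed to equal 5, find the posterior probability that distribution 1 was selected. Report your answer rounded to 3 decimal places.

0.445

Likelihoods P(X=5 | ·): 1: 0.00583435; 2: 0.065536.
Posterior ∝ prior × likelihood. Numerator for 1: 0.9·0.00583435 = 0.00525091.
Normalizing constant: 0.9·0.00583435 + 0.1·0.065536 = 0.0118045.
P(1 | observation) = 0.00525091 / 0.0118045 = 0.444822.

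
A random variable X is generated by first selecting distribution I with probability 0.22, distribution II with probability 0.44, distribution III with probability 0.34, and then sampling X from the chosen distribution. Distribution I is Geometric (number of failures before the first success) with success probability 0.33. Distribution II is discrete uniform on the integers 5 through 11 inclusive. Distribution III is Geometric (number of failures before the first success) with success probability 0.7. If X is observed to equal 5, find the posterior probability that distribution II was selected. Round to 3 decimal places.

0.858

Likelihoods P(X=5 | ·): I: 0.0445541; II: 0.142857; III: 0.001701.
Posterior ∝ prior × likelihood. Numerator for II: 0.44·0.142857 = 0.0628571.
Normalizing constant: 0.22·0.0445541 + 0.44·0.142857 + 0.34·0.001701 = 0.0732374.
P(II | observation) = 0.0628571 / 0.0732374 = 0.858266.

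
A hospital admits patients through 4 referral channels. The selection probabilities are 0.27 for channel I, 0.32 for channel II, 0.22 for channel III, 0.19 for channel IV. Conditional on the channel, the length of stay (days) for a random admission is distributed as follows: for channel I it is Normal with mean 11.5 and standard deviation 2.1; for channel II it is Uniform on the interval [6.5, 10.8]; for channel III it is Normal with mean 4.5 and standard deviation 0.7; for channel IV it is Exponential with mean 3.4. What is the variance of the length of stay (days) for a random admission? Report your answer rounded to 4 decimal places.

Per component, I: μ=11.5, E[X²]=136.66; II: μ=8.65, E[X²]=76.3633; III: μ=4.5, E[X²]=20.74; IV: μ=3.4, E[X²]=23.12.
E[X] = 0.27·11.5 + 0.32·8.65 + 0.22·4.5 + 0.19·3.4 = 7.509.
E[X²] = 0.27·136.66 + 0.32·76.3633 + 0.22·20.74 + 0.19·23.12 = 70.2901.
Var(X) = E[X²] − (E[X])² = 70.2901 − 56.3851 = 13.905.

13.9050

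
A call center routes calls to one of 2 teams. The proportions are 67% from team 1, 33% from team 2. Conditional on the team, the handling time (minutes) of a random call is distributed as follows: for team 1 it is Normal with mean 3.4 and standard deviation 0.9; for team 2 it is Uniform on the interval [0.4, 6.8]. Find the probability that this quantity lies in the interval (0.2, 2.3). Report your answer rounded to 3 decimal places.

Conditional on each team, P(0.2 < X < 2.3): 1: 0.110623; 2: 0.296875.
By total probability, P(0.2 < X < 2.3) = 0.67·0.110623 + 0.33·0.296875 = 0.172086.

0.172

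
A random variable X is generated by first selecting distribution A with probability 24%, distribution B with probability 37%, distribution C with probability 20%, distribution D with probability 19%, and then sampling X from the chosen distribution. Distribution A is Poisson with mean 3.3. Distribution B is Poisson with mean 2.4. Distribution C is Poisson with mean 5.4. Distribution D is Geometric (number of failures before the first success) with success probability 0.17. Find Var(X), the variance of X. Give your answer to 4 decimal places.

9.7239

Per component, A: μ=3.3, E[X²]=14.19; B: μ=2.4, E[X²]=8.16; C: μ=5.4, E[X²]=34.56; D: μ=4.88235, E[X²]=52.5571.
E[X] = 0.24·3.3 + 0.37·2.4 + 0.2·5.4 + 0.19·4.88235 = 3.68765.
E[X²] = 0.24·14.19 + 0.37·8.16 + 0.2·34.56 + 0.19·52.5571 = 23.3226.
Var(X) = E[X²] − (E[X])² = 23.3226 − 13.5987 = 9.72391.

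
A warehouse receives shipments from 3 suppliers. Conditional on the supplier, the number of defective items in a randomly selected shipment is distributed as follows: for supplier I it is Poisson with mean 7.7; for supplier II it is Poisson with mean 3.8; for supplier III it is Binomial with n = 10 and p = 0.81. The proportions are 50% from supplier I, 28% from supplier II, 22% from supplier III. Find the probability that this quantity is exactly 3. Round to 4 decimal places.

0.0746

Conditional on each supplier, P(X = 3): I: 0.0344551; II: 0.204588; III: 0.000570048.
By total probability, P(X = 3) = 0.5·0.0344551 + 0.28·0.204588 + 0.22·0.000570048 = 0.0746376.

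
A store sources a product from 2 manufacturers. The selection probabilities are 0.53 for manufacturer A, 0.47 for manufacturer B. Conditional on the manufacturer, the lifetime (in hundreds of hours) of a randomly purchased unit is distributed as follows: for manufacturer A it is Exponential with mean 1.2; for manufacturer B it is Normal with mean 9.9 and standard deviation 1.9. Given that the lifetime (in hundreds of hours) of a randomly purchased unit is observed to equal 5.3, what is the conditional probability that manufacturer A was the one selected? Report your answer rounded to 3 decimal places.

0.503

Likelihoods f(5.3 | ·): A: 0.010062; B: 0.0112034.
Posterior ∝ prior × likelihood. Numerator for A: 0.53·0.010062 = 0.00533287.
Normalizing constant: 0.53·0.010062 + 0.47·0.0112034 = 0.0105985.
P(A | observation) = 0.00533287 / 0.0105985 = 0.503174.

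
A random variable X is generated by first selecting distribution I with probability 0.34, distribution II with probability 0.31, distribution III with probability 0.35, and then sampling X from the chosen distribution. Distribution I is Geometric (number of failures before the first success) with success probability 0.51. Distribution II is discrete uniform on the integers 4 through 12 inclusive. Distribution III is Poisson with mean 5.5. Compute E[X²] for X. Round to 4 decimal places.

For each component E[X²] = Var + (mean)², giving I: 2.807; II: 70.6667; III: 35.75.
Overall E[X²] = 0.34·2.807 + 0.31·70.6667 + 0.35·35.75 = 35.3735.

35.3735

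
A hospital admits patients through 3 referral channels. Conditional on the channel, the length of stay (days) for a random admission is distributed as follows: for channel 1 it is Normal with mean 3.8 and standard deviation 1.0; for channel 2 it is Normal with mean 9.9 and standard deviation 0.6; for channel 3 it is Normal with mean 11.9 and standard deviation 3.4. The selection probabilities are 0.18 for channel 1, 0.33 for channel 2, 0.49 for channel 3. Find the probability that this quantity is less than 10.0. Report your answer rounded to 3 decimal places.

0.508

Conditional on each channel, P(X < 10.0): 1: 1; 2: 0.566184; 3: 0.288141.
By total probability, P(X < 10.0) = 0.18·1 + 0.33·0.566184 + 0.49·0.288141 = 0.50803.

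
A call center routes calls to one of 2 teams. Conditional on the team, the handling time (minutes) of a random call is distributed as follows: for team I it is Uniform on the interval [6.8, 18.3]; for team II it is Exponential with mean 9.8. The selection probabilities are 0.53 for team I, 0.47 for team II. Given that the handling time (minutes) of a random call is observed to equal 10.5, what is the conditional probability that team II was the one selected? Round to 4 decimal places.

Likelihoods f(10.5 | ·): I: 0.0869565; II: 0.0349509.
Posterior ∝ prior × likelihood. Numerator for II: 0.47·0.0349509 = 0.0164269.
Normalizing constant: 0.53·0.0869565 + 0.47·0.0349509 = 0.0625139.
P(II | observation) = 0.0164269 / 0.0625139 = 0.262772.

0.2628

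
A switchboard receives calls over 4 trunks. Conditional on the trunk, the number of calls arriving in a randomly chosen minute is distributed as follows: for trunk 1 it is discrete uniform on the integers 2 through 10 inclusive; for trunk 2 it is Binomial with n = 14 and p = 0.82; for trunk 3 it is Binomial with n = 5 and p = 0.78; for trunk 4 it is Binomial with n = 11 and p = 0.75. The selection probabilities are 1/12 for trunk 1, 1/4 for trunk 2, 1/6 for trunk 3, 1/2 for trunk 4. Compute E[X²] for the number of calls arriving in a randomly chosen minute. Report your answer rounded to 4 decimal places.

74.7603

For each component E[X²] = Var + (mean)², giving 1: 42.6667; 2: 133.857; 3: 16.068; 4: 70.125.
Overall E[X²] = 0.0833333·42.6667 + 0.25·133.857 + 0.166667·16.068 + 0.5·70.125 = 74.7603.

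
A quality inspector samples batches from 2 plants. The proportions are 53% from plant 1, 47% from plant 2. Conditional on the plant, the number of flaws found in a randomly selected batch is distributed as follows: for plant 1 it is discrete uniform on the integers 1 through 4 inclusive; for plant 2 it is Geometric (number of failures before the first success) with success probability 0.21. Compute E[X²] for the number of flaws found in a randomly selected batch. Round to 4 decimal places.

19.0459

For each component E[X²] = Var + (mean)², giving 1: 7.5; 2: 32.0658.
Overall E[X²] = 0.53·7.5 + 0.47·32.0658 = 19.0459.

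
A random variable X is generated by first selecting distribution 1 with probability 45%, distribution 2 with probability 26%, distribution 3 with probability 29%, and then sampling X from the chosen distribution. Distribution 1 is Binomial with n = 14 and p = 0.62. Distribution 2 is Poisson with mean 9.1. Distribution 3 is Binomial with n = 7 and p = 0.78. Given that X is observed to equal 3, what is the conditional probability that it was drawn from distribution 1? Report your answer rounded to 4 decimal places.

0.0587

Likelihoods P(X=3 | ·): 1: 0.00206965; 2: 0.0140247; 3: 0.0389083.
Posterior ∝ prior × likelihood. Numerator for 1: 0.45·0.00206965 = 0.000931341.
Normalizing constant: 0.45·0.00206965 + 0.26·0.0140247 + 0.29·0.0389083 = 0.0158612.
P(1 | observation) = 0.000931341 / 0.0158612 = 0.0587183.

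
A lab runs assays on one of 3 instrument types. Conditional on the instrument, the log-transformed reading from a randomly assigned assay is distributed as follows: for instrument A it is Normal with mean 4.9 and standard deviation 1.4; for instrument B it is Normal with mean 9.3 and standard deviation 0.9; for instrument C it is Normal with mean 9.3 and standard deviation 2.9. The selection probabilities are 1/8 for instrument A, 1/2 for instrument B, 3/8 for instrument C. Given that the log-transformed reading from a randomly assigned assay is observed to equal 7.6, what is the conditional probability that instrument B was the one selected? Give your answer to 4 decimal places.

Likelihoods f(7.6 | ·): A: 0.0443739; B: 0.0744574; C: 0.115849.
Posterior ∝ prior × likelihood. Numerator for B: 0.5·0.0744574 = 0.0372287.
Normalizing constant: 0.125·0.0443739 + 0.5·0.0744574 + 0.375·0.115849 = 0.0862188.
P(B | observation) = 0.0372287 / 0.0862188 = 0.431793.

0.4318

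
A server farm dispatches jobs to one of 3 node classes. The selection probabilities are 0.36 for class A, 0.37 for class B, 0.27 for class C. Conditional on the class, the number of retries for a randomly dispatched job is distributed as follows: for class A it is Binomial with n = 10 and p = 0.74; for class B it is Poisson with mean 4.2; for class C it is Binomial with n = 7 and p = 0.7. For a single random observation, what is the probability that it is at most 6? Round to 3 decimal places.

Conditional on each class, P(X ≤ 6): A: 0.247935; B: 0.867464; C: 0.917646.
By total probability, P(X ≤ 6) = 0.36·0.247935 + 0.37·0.867464 + 0.27·0.917646 = 0.657983.

0.658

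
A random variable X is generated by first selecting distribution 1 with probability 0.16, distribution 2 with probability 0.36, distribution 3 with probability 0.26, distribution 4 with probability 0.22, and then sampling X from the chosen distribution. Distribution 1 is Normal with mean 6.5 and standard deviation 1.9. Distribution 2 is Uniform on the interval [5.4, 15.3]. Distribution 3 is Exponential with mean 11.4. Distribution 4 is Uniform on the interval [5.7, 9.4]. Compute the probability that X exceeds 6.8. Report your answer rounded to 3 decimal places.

0.677

Conditional on each component, P(X > 6.8): 1: 0.43727; 2: 0.858586; 3: 0.550741; 4: 0.702703.
By total probability, P(X > 6.8) = 0.16·0.43727 + 0.36·0.858586 + 0.26·0.550741 + 0.22·0.702703 = 0.676841.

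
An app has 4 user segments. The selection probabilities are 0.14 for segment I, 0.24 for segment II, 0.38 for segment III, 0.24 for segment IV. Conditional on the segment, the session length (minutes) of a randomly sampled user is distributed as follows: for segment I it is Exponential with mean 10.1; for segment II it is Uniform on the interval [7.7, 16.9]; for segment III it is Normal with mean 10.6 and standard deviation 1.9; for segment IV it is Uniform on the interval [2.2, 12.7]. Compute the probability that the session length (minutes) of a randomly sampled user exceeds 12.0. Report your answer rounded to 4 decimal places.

0.2741

Conditional on each segment, P(X > 12.0): I: 0.304794; II: 0.532609; III: 0.230609; IV: 0.0666667.
By total probability, P(X > 12.0) = 0.14·0.304794 + 0.24·0.532609 + 0.38·0.230609 + 0.24·0.0666667 = 0.274129.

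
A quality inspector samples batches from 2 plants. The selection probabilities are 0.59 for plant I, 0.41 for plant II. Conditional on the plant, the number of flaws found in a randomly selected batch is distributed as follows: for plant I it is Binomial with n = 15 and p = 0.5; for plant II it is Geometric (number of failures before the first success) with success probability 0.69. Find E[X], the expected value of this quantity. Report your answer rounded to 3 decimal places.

Component means — I: 7.5; II: 0.449275.
E[X] = 0.59·7.5 + 0.41·0.449275 = 4.6092.

4.609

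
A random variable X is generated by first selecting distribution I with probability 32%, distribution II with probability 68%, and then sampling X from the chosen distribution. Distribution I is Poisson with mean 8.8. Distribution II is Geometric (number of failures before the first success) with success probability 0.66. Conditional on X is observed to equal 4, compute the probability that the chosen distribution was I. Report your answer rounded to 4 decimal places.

0.6677

Likelihoods P(X=4 | ·): I: 0.0376641; II: 0.00881982.
Posterior ∝ prior × likelihood. Numerator for I: 0.32·0.0376641 = 0.0120525.
Normalizing constant: 0.32·0.0376641 + 0.68·0.00881982 = 0.01805.
P(I | observation) = 0.0120525 / 0.01805 = 0.66773.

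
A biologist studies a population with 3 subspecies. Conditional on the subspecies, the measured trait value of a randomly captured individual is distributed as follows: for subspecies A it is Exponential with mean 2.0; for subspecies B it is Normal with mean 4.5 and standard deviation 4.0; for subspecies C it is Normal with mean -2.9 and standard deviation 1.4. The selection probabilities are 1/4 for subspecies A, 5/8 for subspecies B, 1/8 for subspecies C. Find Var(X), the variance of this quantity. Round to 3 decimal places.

17.250

Per component, A: μ=2, E[X²]=8; B: μ=4.5, E[X²]=36.25; C: μ=-2.9, E[X²]=10.37.
E[X] = 0.25·2 + 0.625·4.5 + 0.125·-2.9 = 2.95.
E[X²] = 0.25·8 + 0.625·36.25 + 0.125·10.37 = 25.9525.
Var(X) = E[X²] − (E[X])² = 25.9525 − 8.7025 = 17.25.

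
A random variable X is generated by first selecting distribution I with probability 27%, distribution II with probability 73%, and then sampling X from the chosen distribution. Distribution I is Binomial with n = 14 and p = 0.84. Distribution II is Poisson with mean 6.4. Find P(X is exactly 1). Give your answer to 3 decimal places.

Conditional on each component, P(X = 1): I: 5.29623e-10; II: 0.010634.
By total probability, P(X = 1) = 0.27·5.29623e-10 + 0.73·0.010634 = 0.0077628.

0.008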